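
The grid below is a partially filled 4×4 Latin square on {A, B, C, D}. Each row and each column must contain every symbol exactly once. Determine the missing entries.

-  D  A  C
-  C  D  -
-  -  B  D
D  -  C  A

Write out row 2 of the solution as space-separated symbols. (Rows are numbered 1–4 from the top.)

(r1,c1) = B
(r2,c1) = A
(r2,c4) = B

A C D B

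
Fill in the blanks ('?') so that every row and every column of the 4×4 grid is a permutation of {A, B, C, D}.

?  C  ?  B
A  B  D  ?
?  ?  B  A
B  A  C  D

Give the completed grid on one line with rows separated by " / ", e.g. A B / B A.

(r1,c1) = D
(r1,c3) = A
(r2,c4) = C
(r3,c1) = C
(r3,c2) = D

D C A B / A B D C / C D B A / B A C D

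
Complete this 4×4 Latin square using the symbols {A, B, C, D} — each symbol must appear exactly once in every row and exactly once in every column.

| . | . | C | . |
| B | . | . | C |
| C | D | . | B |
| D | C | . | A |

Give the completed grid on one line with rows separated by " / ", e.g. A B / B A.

A B C D / B A D C / C D A B / D C B A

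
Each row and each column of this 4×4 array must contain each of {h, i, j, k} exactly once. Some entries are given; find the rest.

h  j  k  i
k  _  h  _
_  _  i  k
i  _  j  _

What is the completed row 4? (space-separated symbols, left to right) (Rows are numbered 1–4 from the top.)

At row 2, column 2: row 2 has {h,k}; column 2 has {j}; that leaves i.
At row 2, column 4: row 2 has {h,i,k}; column 4 has {i,k}; that leaves j.
At row 3, column 1: row 3 has {i,k}; column 1 has {h,i,k}; that leaves j.
At row 3, column 2: row 3 has {i,j,k}; column 2 has {i,j}; that leaves h.
At row 4, column 2: row 4 has {i,j}; column 2 has {h,i,j}; that leaves k.
At row 4, column 4: row 4 has {i,j,k}; column 4 has {i,j,k}; that leaves h.

i k j h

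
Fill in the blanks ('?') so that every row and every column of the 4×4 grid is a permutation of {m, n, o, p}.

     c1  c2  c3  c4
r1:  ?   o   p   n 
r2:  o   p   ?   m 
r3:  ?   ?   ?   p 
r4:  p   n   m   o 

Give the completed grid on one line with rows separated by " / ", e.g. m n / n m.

m o p n / o p n m / n m o p / p n m o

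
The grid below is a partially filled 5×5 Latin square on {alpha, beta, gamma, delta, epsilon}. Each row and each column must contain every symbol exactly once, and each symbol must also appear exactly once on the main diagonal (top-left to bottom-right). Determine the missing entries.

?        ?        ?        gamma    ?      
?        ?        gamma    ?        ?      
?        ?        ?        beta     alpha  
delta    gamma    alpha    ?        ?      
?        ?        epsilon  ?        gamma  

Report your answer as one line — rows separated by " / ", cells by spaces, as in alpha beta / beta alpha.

row 3 has {alpha,beta}; column 3 has {alpha,gamma,epsilon}; the diagonal has {gamma} — only delta is left for (r3,c3).
row 4 has {alpha,gamma,delta}; column 4 has {beta,gamma}; the diagonal has {gamma,delta} — only epsilon is left for (r4,c4).
row 4 has {alpha,gamma,delta,epsilon}; column 5 has {alpha,gamma} — only beta is left for (r4,c5).
row 1 has {gamma}; column 3 has {alpha,gamma,delta,epsilon} — only beta is left for (r1,c3).
row 3 has {alpha,beta,delta}; column 2 has {gamma} — only epsilon is left for (r3,c2).
row 1 has {beta,gamma}; column 1 has {delta}; the diagonal has {gamma,delta,epsilon} — only alpha is left for (r1,c1).
row 1 has {alpha,beta,gamma}; column 2 has {gamma,epsilon} — only delta is left for (r1,c2).
row 1 has {alpha,beta,gamma,delta}; column 5 has {alpha,beta,gamma} — only epsilon is left for (r1,c5).
row 2 has {gamma}; column 2 has {gamma,delta,epsilon}; the diagonal has {alpha,gamma,delta,epsilon} — only beta is left for (r2,c2).
row 2 has {beta,gamma}; column 5 has {alpha,beta,gamma,epsilon} — only delta is left for (r2,c5).
row 3 has {alpha,beta,delta,epsilon}; column 1 has {alpha,delta} — only gamma is left for (r3,c1).
row 5 has {gamma,epsilon}; column 1 has {alpha,gamma,delta} — only beta is left for (r5,c1).
row 5 has {beta,gamma,epsilon}; column 2 has {beta,gamma,delta,epsilon} — only alpha is left for (r5,c2).
row 5 has {alpha,beta,gamma,epsilon}; column 4 has {beta,gamma,epsilon} — only delta is left for (r5,c4).
row 2 has {beta,gamma,delta}; column 1 has {alpha,beta,gamma,delta} — only epsilon is left for (r2,c1).
row 2 has {beta,gamma,delta,epsilon}; column 4 has {beta,gamma,delta,epsilon} — only alpha is left for (r2,c4).

alpha delta beta gamma epsilon / epsilon beta gamma alpha delta / gamma epsilon delta beta alpha / delta gamma alpha epsilon beta / beta alpha epsilon delta gamma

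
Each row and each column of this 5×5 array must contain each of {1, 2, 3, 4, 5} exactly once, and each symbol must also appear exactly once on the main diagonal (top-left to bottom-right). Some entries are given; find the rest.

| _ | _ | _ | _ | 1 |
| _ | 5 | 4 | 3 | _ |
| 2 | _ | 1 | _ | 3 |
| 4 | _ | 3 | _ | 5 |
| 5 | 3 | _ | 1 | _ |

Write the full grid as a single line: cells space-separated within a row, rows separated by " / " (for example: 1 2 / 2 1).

(r1,c1) = 3
(r2,c1) = 1
(r2,c5) = 2
(r3,c2) = 4
(r3,c4) = 5
(r4,c4) = 2
(r5,c3) = 2
(r5,c5) = 4
(r1,c2) = 2
(r1,c3) = 5
(r1,c4) = 4
(r4,c2) = 1

3 2 5 4 1 / 1 5 4 3 2 / 2 4 1 5 3 / 4 1 3 2 5 / 5 3 2 1 4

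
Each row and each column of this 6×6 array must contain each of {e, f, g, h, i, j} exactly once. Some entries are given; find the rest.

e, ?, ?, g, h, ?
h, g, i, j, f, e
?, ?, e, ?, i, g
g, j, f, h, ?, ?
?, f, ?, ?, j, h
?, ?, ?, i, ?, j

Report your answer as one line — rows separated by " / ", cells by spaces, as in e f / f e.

(r1,c2) = i
(r1,c3) = j
(r1,c6) = f
(r3,c2) = h
(r3,c4) = f
(r4,c5) = e
(r4,c6) = i
(r5,c1) = i
(r5,c3) = g
(r5,c4) = e
(r6,c1) = f
(r6,c2) = e
(r6,c3) = h
(r6,c5) = g
(r3,c1) = j

e i j g h f / h g i j f e / j h e f i g / g j f h e i / i f g e j h / f e h i g j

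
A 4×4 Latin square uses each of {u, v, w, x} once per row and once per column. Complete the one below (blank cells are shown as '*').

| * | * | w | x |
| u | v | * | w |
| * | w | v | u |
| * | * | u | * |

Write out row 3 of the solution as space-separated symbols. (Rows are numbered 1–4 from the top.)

x w v u

(r1,c1) = v
(r1,c2) = u
(r2,c3) = x
(r3,c1) = x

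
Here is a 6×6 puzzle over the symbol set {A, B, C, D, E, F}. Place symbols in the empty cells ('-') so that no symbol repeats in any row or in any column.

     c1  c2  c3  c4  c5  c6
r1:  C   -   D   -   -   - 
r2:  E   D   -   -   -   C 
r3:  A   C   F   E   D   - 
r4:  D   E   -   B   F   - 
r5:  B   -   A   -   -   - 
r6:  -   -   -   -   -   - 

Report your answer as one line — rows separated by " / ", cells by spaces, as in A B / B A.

C B D A E F / E D B F A C / A C F E D B / D E C B F A / B F A D C E / F A E C B D

Cell (r2,c3): row 2 has {C,D,E}; column 3 has {A,D,F} → B.
Cell (r2,c5): row 2 has {B,C,D,E}; column 5 has {D,F} → A.
Cell (r3,c6): row 3 has {A,C,D,E,F}; column 6 has {C} → B.
Cell (r4,c3): row 4 has {B,D,E,F}; column 3 has {A,B,D,F} → C.
Cell (r4,c6): row 4 has {B,C,D,E,F}; column 6 has {B,C} → A.
Cell (r5,c2): row 5 has {A,B}; column 2 has {C,D,E} → F.
Cell (r6,c1): row 6 is empty so far; column 1 has {A,B,C,D,E} → F.
Cell (r6,c3): row 6 has {F}; column 3 has {A,B,C,D,F} → E.
Cell (r6,c6): row 6 has {E,F}; column 6 has {A,B,C} → D.
Cell (r2,c4): row 2 has {A,B,C,D,E}; column 4 has {B,E} → F.
Cell (r5,c6): row 5 has {A,B,F}; column 6 has {A,B,C,D} → E.
Cell (r1,c4): row 1 has {C,D}; column 4 has {B,E,F} → A.
Cell (r1,c6): row 1 has {A,C,D}; column 6 has {A,B,C,D,E} → F.
Cell (r5,c5): row 5 has {A,B,E,F}; column 5 has {A,D,F} → C.
Cell (r6,c4): row 6 has {D,E,F}; column 4 has {A,B,E,F} → C.
Cell (r6,c5): row 6 has {C,D,E,F}; column 5 has {A,C,D,F} → B.
Cell (r1,c2): row 1 has {A,C,D,F}; column 2 has {C,D,E,F} → B.
Cell (r1,c5): row 1 has {A,B,C,D,F}; column 5 has {A,B,C,D,F} → E.
Cell (r5,c4): row 5 has {A,B,C,E,F}; column 4 has {A,B,C,E,F} → D.
Cell (r6,c2): row 6 has {B,C,D,E,F}; column 2 has {B,C,D,E,F} → A.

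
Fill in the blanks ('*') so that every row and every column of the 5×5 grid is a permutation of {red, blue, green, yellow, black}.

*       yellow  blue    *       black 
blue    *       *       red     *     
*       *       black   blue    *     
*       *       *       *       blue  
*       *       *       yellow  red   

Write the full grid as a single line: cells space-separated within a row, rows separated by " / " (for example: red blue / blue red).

At row 1, column 4: row 1 has {blue,yellow,black}; column 4 has {red,blue,yellow}; that leaves green.
At row 4, column 4: row 4 has {blue}; column 4 has {red,blue,green,yellow}; that leaves black.
At row 5, column 3: row 5 has {red,yellow}; column 3 has {blue,black}; that leaves green.
At row 1, column 1: row 1 has {blue,green,yellow,black}; column 1 has {blue}; that leaves red.
At row 2, column 3: row 2 has {red,blue}; column 3 has {blue,green,black}; that leaves yellow.
At row 2, column 5: row 2 has {red,blue,yellow}; column 5 has {red,blue,black}; that leaves green.
At row 3, column 5: row 3 has {blue,black}; column 5 has {red,blue,green,black}; that leaves yellow.
At row 4, column 3: row 4 has {blue,black}; column 3 has {blue,green,yellow,black}; that leaves red.
At row 5, column 1: row 5 has {red,green,yellow}; column 1 has {red,blue}; that leaves black.
At row 5, column 2: row 5 has {red,green,yellow,black}; column 2 has {yellow}; that leaves blue.
At row 2, column 2: row 2 has {red,blue,green,yellow}; column 2 has {blue,yellow}; that leaves black.
At row 3, column 1: row 3 has {blue,yellow,black}; column 1 has {red,blue,black}; that leaves green.
At row 3, column 2: row 3 has {blue,green,yellow,black}; column 2 has {blue,yellow,black}; that leaves red.
At row 4, column 1: row 4 has {red,blue,black}; column 1 has {red,blue,green,black}; that leaves yellow.
At row 4, column 2: row 4 has {red,blue,yellow,black}; column 2 has {red,blue,yellow,black}; that leaves green.

red yellow blue green black / blue black yellow red green / green red black blue yellow / yellow green red black blue / black blue green yellow red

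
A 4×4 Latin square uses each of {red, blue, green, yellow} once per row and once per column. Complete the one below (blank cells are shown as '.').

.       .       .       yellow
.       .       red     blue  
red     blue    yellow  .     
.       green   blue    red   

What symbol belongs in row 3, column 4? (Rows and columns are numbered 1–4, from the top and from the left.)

Cell (r1,c2): row 1 has {yellow}; column 2 has {blue,green} → red.
Cell (r1,c3): row 1 has {red,yellow}; column 3 has {red,blue,yellow} → green.
Cell (r2,c2): row 2 has {red,blue}; column 2 has {red,blue,green} → yellow.
Cell (r3,c4): row 3 has {red,blue,yellow}; column 4 has {red,blue,yellow} → green.

green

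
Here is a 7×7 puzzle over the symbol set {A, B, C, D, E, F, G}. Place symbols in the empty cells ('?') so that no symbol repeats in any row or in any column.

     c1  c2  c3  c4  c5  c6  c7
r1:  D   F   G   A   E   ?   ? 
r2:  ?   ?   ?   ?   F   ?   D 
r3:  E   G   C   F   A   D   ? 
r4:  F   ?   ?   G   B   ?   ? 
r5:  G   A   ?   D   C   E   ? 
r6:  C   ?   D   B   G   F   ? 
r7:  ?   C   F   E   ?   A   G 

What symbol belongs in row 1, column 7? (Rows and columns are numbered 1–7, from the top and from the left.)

C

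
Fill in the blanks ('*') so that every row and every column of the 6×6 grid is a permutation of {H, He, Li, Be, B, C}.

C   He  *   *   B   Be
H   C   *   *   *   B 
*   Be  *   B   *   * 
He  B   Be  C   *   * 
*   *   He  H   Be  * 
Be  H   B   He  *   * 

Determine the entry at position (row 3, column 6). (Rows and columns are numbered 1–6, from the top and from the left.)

He

(r1,c4) = Li
(r2,c3) = Li
(r2,c4) = Be
(r2,c5) = He
(r3,c1) = Li
(r5,c1) = B
(r5,c2) = Li
(r5,c6) = C
(r6,c6) = Li
(r1,c3) = H
(r3,c3) = C
(r3,c5) = H
(r3,c6) = He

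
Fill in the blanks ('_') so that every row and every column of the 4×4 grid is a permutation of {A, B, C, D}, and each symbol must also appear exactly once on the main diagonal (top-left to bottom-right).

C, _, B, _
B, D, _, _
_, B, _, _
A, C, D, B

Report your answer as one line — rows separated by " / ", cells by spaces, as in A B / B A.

C A B D / B D C A / D B A C / A C D B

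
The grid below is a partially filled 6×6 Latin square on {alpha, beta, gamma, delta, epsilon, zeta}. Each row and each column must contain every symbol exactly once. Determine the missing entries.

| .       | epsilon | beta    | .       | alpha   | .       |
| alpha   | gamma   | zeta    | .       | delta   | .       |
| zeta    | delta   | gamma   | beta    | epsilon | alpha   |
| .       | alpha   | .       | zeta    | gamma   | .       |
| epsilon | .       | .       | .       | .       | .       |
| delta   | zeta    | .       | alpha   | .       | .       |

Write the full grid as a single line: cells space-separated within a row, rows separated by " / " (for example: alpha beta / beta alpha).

gamma epsilon beta delta alpha zeta / alpha gamma zeta epsilon delta beta / zeta delta gamma beta epsilon alpha / beta alpha delta zeta gamma epsilon / epsilon beta alpha gamma zeta delta / delta zeta epsilon alpha beta gamma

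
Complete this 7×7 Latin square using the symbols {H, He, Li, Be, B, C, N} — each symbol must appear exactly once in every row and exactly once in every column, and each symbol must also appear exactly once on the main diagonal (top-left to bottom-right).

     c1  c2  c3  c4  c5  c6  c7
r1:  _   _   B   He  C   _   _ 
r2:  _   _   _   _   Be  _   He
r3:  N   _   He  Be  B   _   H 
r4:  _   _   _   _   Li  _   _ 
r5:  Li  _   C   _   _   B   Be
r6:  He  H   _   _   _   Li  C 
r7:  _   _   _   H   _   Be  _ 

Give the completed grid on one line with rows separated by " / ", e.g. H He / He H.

row 3 has {H,He,Be,B,N}; column 6 has {Li,Be,B} — only C is left for (r3,c6).
row 5 has {Li,Be,B,C}; column 4 has {H,He,Be} — only N is left for (r5,c4).
row 5 has {Li,Be,B,C,N}; column 5 has {Li,Be,B,C}; the diagonal has {He,Li} — only H is left for (r5,c5).
row 6 has {H,He,Li,C}; column 4 has {H,He,Be,N} — only B is left for (r6,c4).
row 6 has {H,He,Li,B,C}; column 5 has {H,Li,Be,B,C} — only N is left for (r6,c5).
row 7 has {H,Be}; column 5 has {H,Li,Be,B,C,N} — only He is left for (r7,c5).
row 1 has {He,B,C}; column 1 has {He,Li,N}; the diagonal has {H,He,Li} — only Be is left for (r1,c1).
row 3 has {H,He,Be,B,C,N}; column 2 has {H} — only Li is left for (r3,c2).
row 4 has {Li}; column 4 has {H,He,Be,B,N}; the diagonal has {H,He,Li,Be} — only C is left for (r4,c4).
row 5 has {H,Li,Be,B,C,N}; column 2 has {H,Li} — only He is left for (r5,c2).
row 6 has {H,He,Li,B,C,N}; column 3 has {He,B,C} — only Be is left for (r6,c3).
row 1 has {He,Be,B,C}; column 2 has {H,He,Li} — only N is left for (r1,c2).
row 1 has {He,Be,B,C,N}; column 6 has {Li,Be,B,C} — only H is left for (r1,c6).
row 1 has {H,He,Be,B,C,N}; column 7 has {H,He,Be,C} — only Li is left for (r1,c7).
row 2 has {He,Be}; column 2 has {H,He,Li,N}; the diagonal has {H,He,Li,Be,C} — only B is left for (r2,c2).
row 2 has {He,Be,B}; column 4 has {H,He,Be,B,C,N} — only Li is left for (r2,c4).
row 2 has {He,Li,Be,B}; column 6 has {H,Li,Be,B,C} — only N is left for (r2,c6).
row 4 has {Li,C}; column 2 has {H,He,Li,B,N} — only Be is left for (r4,c2).
row 4 has {Li,Be,C}; column 6 has {H,Li,Be,B,C,N} — only He is left for (r4,c6).
row 7 has {H,He,Be}; column 2 has {H,He,Li,Be,B,N} — only C is left for (r7,c2).
row 7 has {H,He,Be,C}; column 7 has {H,He,Li,Be,C}; the diagonal has {H,He,Li,Be,B,C} — only N is left for (r7,c7).
row 2 has {He,Li,Be,B,N}; column 3 has {He,Be,B,C} — only H is left for (r2,c3).
row 4 has {He,Li,Be,C}; column 3 has {H,He,Be,B,C} — only N is left for (r4,c3).
row 4 has {He,Li,Be,C,N}; column 7 has {H,He,Li,Be,C,N} — only B is left for (r4,c7).
row 7 has {H,He,Be,C,N}; column 1 has {He,Li,Be,N} — only B is left for (r7,c1).
row 7 has {H,He,Be,B,C,N}; column 3 has {H,He,Be,B,C,N} — only Li is left for (r7,c3).
row 2 has {H,He,Li,Be,B,N}; column 1 has {He,Li,Be,B,N} — only C is left for (r2,c1).
row 4 has {He,Li,Be,B,C,N}; column 1 has {He,Li,Be,B,C,N} — only H is left for (r4,c1).

Be N B He C H Li / C B H Li Be N He / N Li He Be B C H / H Be N C Li He B / Li He C N H B Be / He H Be B N Li C / B C Li H He Be N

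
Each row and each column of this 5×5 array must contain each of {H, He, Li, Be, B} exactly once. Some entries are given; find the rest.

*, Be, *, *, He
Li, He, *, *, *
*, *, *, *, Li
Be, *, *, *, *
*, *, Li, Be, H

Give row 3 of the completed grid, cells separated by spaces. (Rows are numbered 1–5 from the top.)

(r4,c5) = B
(r5,c2) = B
(r2,c5) = Be
(r3,c2) = H
(r4,c2) = Li
(r5,c1) = He
(r3,c1) = B
(r3,c4) = He
(r4,c4) = H
(r1,c1) = H
(r1,c3) = B
(r1,c4) = Li
(r2,c3) = H
(r2,c4) = B
(r3,c3) = Be

B H Be He Li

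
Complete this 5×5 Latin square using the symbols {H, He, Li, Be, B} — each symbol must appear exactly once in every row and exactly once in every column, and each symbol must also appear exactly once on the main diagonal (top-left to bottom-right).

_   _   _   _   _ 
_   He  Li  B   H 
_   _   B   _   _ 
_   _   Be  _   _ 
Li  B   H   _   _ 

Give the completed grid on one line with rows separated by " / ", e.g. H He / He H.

At row 1, column 3: row 1 is empty so far; column 3 has {H,Li,Be,B}; that leaves He.
At row 2, column 1: row 2 has {H,He,Li,B}; column 1 has {Li}; that leaves Be.
At row 5, column 5: row 5 has {H,Li,B}; column 5 has {H}; the diagonal has {He,B}; that leaves Be.
At row 1, column 1: row 1 has {He}; column 1 has {Li,Be}; the diagonal has {He,Be,B}; that leaves H.
At row 3, column 1: row 3 has {B}; column 1 has {H,Li,Be}; that leaves He.
At row 3, column 5: row 3 has {He,B}; column 5 has {H,Be}; that leaves Li.
At row 4, column 1: row 4 has {Be}; column 1 has {H,He,Li,Be}; that leaves B.
At row 4, column 4: row 4 has {Be,B}; column 4 has {B}; the diagonal has {H,He,Be,B}; that leaves Li.
At row 4, column 5: row 4 has {Li,Be,B}; column 5 has {H,Li,Be}; that leaves He.
At row 5, column 4: row 5 has {H,Li,Be,B}; column 4 has {Li,B}; that leaves He.
At row 1, column 4: row 1 has {H,He}; column 4 has {He,Li,B}; that leaves Be.
At row 1, column 5: row 1 has {H,He,Be}; column 5 has {H,He,Li,Be}; that leaves B.
At row 3, column 4: row 3 has {He,Li,B}; column 4 has {He,Li,Be,B}; that leaves H.
At row 4, column 2: row 4 has {He,Li,Be,B}; column 2 has {He,B}; that leaves H.
At row 1, column 2: row 1 has {H,He,Be,B}; column 2 has {H,He,B}; that leaves Li.
At row 3, column 2: row 3 has {H,He,Li,B}; column 2 has {H,He,Li,B}; that leaves Be.

H Li He Be B / Be He Li B H / He Be B H Li / B H Be Li He / Li B H He Be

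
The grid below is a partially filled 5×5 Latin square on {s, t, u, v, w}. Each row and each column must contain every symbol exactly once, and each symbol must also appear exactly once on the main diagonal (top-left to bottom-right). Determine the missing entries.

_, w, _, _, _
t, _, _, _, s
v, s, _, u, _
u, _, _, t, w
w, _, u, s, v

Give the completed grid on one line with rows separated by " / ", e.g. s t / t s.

s w t v u / t u v w s / v s w u t / u v s t w / w t u s v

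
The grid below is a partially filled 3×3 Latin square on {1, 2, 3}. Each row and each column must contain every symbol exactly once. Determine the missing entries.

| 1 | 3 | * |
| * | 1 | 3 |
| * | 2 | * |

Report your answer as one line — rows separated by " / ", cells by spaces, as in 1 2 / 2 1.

(r1,c3): row 1 has {1,3}; column 3 has {3}, so it must be 2.
(r2,c1): row 2 has {1,3}; column 1 has {1}, so it must be 2.
(r3,c1): row 3 has {2}; column 1 has {1,2}, so it must be 3.
(r3,c3): row 3 has {2,3}; column 3 has {2,3}, so it must be 1.

1 3 2 / 2 1 3 / 3 2 1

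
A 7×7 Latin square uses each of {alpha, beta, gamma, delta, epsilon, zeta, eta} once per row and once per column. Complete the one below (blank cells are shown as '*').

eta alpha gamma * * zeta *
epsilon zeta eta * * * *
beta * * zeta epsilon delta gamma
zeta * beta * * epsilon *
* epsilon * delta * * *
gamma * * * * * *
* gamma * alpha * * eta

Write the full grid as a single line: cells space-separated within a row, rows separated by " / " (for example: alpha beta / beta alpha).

eta alpha gamma beta delta zeta epsilon / epsilon zeta eta gamma beta alpha delta / beta eta alpha zeta epsilon delta gamma / zeta delta beta eta gamma epsilon alpha / alpha epsilon zeta delta eta gamma beta / gamma beta delta epsilon alpha eta zeta / delta gamma epsilon alpha zeta beta eta

(r3,c2): row 3 has {beta,gamma,delta,epsilon,zeta}; column 2 has {alpha,gamma,epsilon,zeta}, so it must be eta.
(r3,c3): row 3 has {beta,gamma,delta,epsilon,zeta,eta}; column 3 has {beta,gamma,eta}, so it must be alpha.
(r4,c2): row 4 has {beta,epsilon,zeta}; column 2 has {alpha,gamma,epsilon,zeta,eta}, so it must be delta.
(r4,c7): row 4 has {beta,delta,epsilon,zeta}; column 7 has {gamma,eta}, so it must be alpha.
(r5,c1): row 5 has {delta,epsilon}; column 1 has {beta,gamma,epsilon,zeta,eta}, so it must be alpha.
(r5,c3): row 5 has {alpha,delta,epsilon}; column 3 has {alpha,beta,gamma,eta}, so it must be zeta.
(r5,c7): row 5 has {alpha,delta,epsilon,zeta}; column 7 has {alpha,gamma,eta}, so it must be beta.
(r6,c2): row 6 has {gamma}; column 2 has {alpha,gamma,delta,epsilon,zeta,eta}, so it must be beta.
(r7,c1): row 7 has {alpha,gamma,eta}; column 1 has {alpha,beta,gamma,epsilon,zeta,eta}, so it must be delta.
(r7,c3): row 7 has {alpha,gamma,delta,eta}; column 3 has {alpha,beta,gamma,zeta,eta}, so it must be epsilon.
(r7,c6): row 7 has {alpha,gamma,delta,epsilon,eta}; column 6 has {delta,epsilon,zeta}, so it must be beta.
(r2,c7): row 2 has {epsilon,zeta,eta}; column 7 has {alpha,beta,gamma,eta}, so it must be delta.
(r6,c3): row 6 has {beta,gamma}; column 3 has {alpha,beta,gamma,epsilon,zeta,eta}, so it must be delta.
(r7,c5): row 7 has {alpha,beta,gamma,delta,epsilon,eta}; column 5 has {epsilon}, so it must be zeta.
(r1,c7): row 1 has {alpha,gamma,zeta,eta}; column 7 has {alpha,beta,gamma,delta,eta}, so it must be epsilon.
(r6,c7): row 6 has {beta,gamma,delta}; column 7 has {alpha,beta,gamma,delta,epsilon,eta}, so it must be zeta.
(r1,c4): row 1 has {alpha,gamma,epsilon,zeta,eta}; column 4 has {alpha,delta,zeta}, so it must be beta.
(r1,c5): row 1 has {alpha,beta,gamma,epsilon,zeta,eta}; column 5 has {epsilon,zeta}, so it must be delta.
(r2,c4): row 2 has {delta,epsilon,zeta,eta}; column 4 has {alpha,beta,delta,zeta}, so it must be gamma.
(r2,c6): row 2 has {gamma,delta,epsilon,zeta,eta}; column 6 has {beta,delta,epsilon,zeta}, so it must be alpha.
(r4,c4): row 4 has {alpha,beta,delta,epsilon,zeta}; column 4 has {alpha,beta,gamma,delta,zeta}, so it must be eta.
(r4,c5): row 4 has {alpha,beta,delta,epsilon,zeta,eta}; column 5 has {delta,epsilon,zeta}, so it must be gamma.
(r5,c5): row 5 has {alpha,beta,delta,epsilon,zeta}; column 5 has {gamma,delta,epsilon,zeta}, so it must be eta.
(r5,c6): row 5 has {alpha,beta,delta,epsilon,zeta,eta}; column 6 has {alpha,beta,delta,epsilon,zeta}, so it must be gamma.
(r6,c4): row 6 has {beta,gamma,delta,zeta}; column 4 has {alpha,beta,gamma,delta,zeta,eta}, so it must be epsilon.
(r6,c5): row 6 has {beta,gamma,delta,epsilon,zeta}; column 5 has {gamma,delta,epsilon,zeta,eta}, so it must be alpha.
(r6,c6): row 6 has {alpha,beta,gamma,delta,epsilon,zeta}; column 6 has {alpha,beta,gamma,delta,epsilon,zeta}, so it must be eta.
(r2,c5): row 2 has {alpha,gamma,delta,epsilon,zeta,eta}; column 5 has {alpha,gamma,delta,epsilon,zeta,eta}, so it must be beta.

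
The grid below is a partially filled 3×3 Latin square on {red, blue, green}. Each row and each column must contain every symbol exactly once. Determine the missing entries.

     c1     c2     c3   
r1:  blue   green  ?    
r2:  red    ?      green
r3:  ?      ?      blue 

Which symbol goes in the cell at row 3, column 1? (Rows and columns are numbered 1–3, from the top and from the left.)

green

At row 1, column 3: row 1 has {blue,green}; column 3 has {blue,green}; that leaves red.
At row 2, column 2: row 2 has {red,green}; column 2 has {green}; that leaves blue.
At row 3, column 1: row 3 has {blue}; column 1 has {red,blue}; that leaves green.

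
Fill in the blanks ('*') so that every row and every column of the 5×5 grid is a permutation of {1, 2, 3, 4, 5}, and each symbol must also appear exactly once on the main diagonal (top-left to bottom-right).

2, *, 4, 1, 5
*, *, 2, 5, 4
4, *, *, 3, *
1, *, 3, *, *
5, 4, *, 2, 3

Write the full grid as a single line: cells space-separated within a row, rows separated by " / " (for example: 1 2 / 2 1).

2 3 4 1 5 / 3 1 2 5 4 / 4 2 5 3 1 / 1 5 3 4 2 / 5 4 1 2 3

Cell (r1,c2): row 1 has {1,2,4,5}; column 2 has {4} → 3.
Cell (r2,c1): row 2 has {2,4,5}; column 1 has {1,2,4,5} → 3.
Cell (r2,c2): row 2 has {2,3,4,5}; column 2 has {3,4}; the diagonal has {2,3} → 1.
Cell (r3,c3): row 3 has {3,4}; column 3 has {2,3,4}; the diagonal has {1,2,3} → 5.
Cell (r4,c4): row 4 has {1,3}; column 4 has {1,2,3,5}; the diagonal has {1,2,3,5} → 4.
Cell (r4,c5): row 4 has {1,3,4}; column 5 has {3,4,5} → 2.
Cell (r5,c3): row 5 has {2,3,4,5}; column 3 has {2,3,4,5} → 1.
Cell (r3,c2): row 3 has {3,4,5}; column 2 has {1,3,4} → 2.
Cell (r3,c5): row 3 has {2,3,4,5}; column 5 has {2,3,4,5} → 1.
Cell (r4,c2): row 4 has {1,2,3,4}; column 2 has {1,2,3,4} → 5.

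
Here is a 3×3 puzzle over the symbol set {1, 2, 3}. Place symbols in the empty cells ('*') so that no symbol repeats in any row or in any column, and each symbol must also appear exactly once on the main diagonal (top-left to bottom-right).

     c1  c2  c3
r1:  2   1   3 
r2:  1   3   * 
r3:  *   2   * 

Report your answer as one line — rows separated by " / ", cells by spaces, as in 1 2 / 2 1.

2 1 3 / 1 3 2 / 3 2 1

(r2,c3): row 2 has {1,3}; column 3 has {3}, so it must be 2.
(r3,c1): row 3 has {2}; column 1 has {1,2}, so it must be 3.
(r3,c3): row 3 has {2,3}; column 3 has {2,3}; the diagonal has {2,3}, so it must be 1.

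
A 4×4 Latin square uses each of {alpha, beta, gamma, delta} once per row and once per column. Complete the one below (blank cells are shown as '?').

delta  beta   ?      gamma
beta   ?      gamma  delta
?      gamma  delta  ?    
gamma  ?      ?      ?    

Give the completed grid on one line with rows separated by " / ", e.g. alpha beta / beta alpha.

delta beta alpha gamma / beta alpha gamma delta / alpha gamma delta beta / gamma delta beta alpha

Cell (r1,c3): row 1 has {beta,gamma,delta}; column 3 has {gamma,delta} → alpha.
Cell (r2,c2): row 2 has {beta,gamma,delta}; column 2 has {beta,gamma} → alpha.
Cell (r3,c1): row 3 has {gamma,delta}; column 1 has {beta,gamma,delta} → alpha.
Cell (r3,c4): row 3 has {alpha,gamma,delta}; column 4 has {gamma,delta} → beta.
Cell (r4,c2): row 4 has {gamma}; column 2 has {alpha,beta,gamma} → delta.
Cell (r4,c3): row 4 has {gamma,delta}; column 3 has {alpha,gamma,delta} → beta.
Cell (r4,c4): row 4 has {beta,gamma,delta}; column 4 has {beta,gamma,delta} → alpha.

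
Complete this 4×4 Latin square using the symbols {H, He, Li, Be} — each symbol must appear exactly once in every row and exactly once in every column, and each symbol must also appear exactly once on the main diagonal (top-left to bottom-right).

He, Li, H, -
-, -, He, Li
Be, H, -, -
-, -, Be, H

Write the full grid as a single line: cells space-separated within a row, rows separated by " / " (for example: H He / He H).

row 1 has {H,He,Li}; column 4 has {H,Li} — only Be is left for (r1,c4).
row 2 has {He,Li}; column 1 has {He,Be} — only H is left for (r2,c1).
row 2 has {H,He,Li}; column 2 has {H,Li}; the diagonal has {H,He} — only Be is left for (r2,c2).
row 3 has {H,Be}; column 3 has {H,He,Be}; the diagonal has {H,He,Be} — only Li is left for (r3,c3).
row 3 has {H,Li,Be}; column 4 has {H,Li,Be} — only He is left for (r3,c4).
row 4 has {H,Be}; column 1 has {H,He,Be} — only Li is left for (r4,c1).
row 4 has {H,Li,Be}; column 2 has {H,Li,Be} — only He is left for (r4,c2).

He Li H Be / H Be He Li / Be H Li He / Li He Be H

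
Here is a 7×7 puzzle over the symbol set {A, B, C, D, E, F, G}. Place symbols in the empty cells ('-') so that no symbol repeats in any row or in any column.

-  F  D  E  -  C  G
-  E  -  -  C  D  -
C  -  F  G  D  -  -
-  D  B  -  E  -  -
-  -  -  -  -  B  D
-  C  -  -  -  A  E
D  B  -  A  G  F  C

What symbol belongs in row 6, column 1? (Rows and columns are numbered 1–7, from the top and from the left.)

B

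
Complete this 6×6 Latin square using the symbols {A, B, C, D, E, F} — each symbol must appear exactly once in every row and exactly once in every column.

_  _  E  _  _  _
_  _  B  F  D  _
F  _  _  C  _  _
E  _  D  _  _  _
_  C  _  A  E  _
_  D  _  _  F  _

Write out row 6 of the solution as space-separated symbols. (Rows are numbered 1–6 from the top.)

B D C E F A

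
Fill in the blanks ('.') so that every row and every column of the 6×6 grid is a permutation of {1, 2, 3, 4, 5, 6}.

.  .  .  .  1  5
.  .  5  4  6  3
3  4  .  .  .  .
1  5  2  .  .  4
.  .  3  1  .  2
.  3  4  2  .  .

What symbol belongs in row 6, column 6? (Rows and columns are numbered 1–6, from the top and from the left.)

(r1,c3) = 6
(r1,c4) = 3
(r2,c1) = 2
(r2,c2) = 1
(r3,c3) = 1
(r3,c6) = 6
(r4,c4) = 6
(r4,c5) = 3
(r5,c2) = 6
(r6,c5) = 5
(r6,c6) = 1

1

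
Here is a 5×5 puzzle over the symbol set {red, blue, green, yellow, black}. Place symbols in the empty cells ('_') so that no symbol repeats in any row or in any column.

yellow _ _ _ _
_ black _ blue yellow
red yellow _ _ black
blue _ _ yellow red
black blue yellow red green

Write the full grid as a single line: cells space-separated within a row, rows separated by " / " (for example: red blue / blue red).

yellow red green black blue / green black red blue yellow / red yellow blue green black / blue green black yellow red / black blue yellow red green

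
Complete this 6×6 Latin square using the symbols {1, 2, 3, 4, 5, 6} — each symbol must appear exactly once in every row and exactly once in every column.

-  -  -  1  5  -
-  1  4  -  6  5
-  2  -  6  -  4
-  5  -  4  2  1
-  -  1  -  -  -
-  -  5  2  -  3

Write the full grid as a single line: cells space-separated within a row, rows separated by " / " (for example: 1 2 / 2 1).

4 3 2 1 5 6 / 2 1 4 3 6 5 / 5 2 3 6 1 4 / 3 5 6 4 2 1 / 6 4 1 5 3 2 / 1 6 5 2 4 3

(r2,c4) = 3
(r3,c3) = 3
(r3,c5) = 1
(r4,c3) = 6
(r5,c4) = 5
(r6,c5) = 4
(r1,c3) = 2
(r1,c6) = 6
(r2,c1) = 2
(r3,c1) = 5
(r4,c1) = 3
(r5,c5) = 3
(r5,c6) = 2
(r6,c2) = 6
(r1,c1) = 4
(r1,c2) = 3
(r5,c1) = 6
(r5,c2) = 4
(r6,c1) = 1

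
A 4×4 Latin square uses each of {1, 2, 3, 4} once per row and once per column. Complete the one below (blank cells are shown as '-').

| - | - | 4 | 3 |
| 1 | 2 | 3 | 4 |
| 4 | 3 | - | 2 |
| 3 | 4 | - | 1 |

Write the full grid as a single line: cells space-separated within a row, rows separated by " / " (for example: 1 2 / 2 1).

2 1 4 3 / 1 2 3 4 / 4 3 1 2 / 3 4 2 1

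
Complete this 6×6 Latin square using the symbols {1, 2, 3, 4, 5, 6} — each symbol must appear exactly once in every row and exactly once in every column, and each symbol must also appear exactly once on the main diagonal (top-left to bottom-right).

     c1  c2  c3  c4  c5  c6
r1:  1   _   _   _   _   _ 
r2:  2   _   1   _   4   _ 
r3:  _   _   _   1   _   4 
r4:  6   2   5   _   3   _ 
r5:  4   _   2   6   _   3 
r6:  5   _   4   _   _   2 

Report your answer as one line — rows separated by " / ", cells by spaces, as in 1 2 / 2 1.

1 4 3 2 6 5 / 2 3 1 5 4 6 / 3 5 6 1 2 4 / 6 2 5 4 3 1 / 4 1 2 6 5 3 / 5 6 4 3 1 2

row 3 has {1,4}; column 1 has {1,2,4,5,6} — only 3 is left for (r3,c1).
row 3 has {1,3,4}; column 3 has {1,2,4,5}; the diagonal has {1,2} — only 6 is left for (r3,c3).
row 4 has {2,3,5,6}; column 4 has {1,6}; the diagonal has {1,2,6} — only 4 is left for (r4,c4).
row 4 has {2,3,4,5,6}; column 6 has {2,3,4} — only 1 is left for (r4,c6).
row 5 has {2,3,4,6}; column 5 has {3,4}; the diagonal has {1,2,4,6} — only 5 is left for (r5,c5).
row 6 has {2,4,5}; column 4 has {1,4,6} — only 3 is left for (r6,c4).
row 1 has {1}; column 3 has {1,2,4,5,6} — only 3 is left for (r1,c3).
row 2 has {1,2,4}; column 2 has {2}; the diagonal has {1,2,4,5,6} — only 3 is left for (r2,c2).
row 2 has {1,2,3,4}; column 4 has {1,3,4,6} — only 5 is left for (r2,c4).
row 2 has {1,2,3,4,5}; column 6 has {1,2,3,4} — only 6 is left for (r2,c6).
row 3 has {1,3,4,6}; column 2 has {2,3} — only 5 is left for (r3,c2).
row 3 has {1,3,4,5,6}; column 5 has {3,4,5} — only 2 is left for (r3,c5).
row 5 has {2,3,4,5,6}; column 2 has {2,3,5} — only 1 is left for (r5,c2).
row 6 has {2,3,4,5}; column 2 has {1,2,3,5} — only 6 is left for (r6,c2).
row 6 has {2,3,4,5,6}; column 5 has {2,3,4,5} — only 1 is left for (r6,c5).
row 1 has {1,3}; column 2 has {1,2,3,5,6} — only 4 is left for (r1,c2).
row 1 has {1,3,4}; column 4 has {1,3,4,5,6} — only 2 is left for (r1,c4).
row 1 has {1,2,3,4}; column 5 has {1,2,3,4,5} — only 6 is left for (r1,c5).
row 1 has {1,2,3,4,6}; column 6 has {1,2,3,4,6} — only 5 is left for (r1,c6).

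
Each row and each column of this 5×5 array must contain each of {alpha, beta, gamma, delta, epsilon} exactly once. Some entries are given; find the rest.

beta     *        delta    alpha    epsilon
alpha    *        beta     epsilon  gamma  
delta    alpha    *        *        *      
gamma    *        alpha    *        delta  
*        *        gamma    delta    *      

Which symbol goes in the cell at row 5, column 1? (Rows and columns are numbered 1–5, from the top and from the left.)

epsilon

At row 1, column 2: row 1 has {alpha,beta,delta,epsilon}; column 2 has {alpha}; that leaves gamma.
At row 2, column 2: row 2 has {alpha,beta,gamma,epsilon}; column 2 has {alpha,gamma}; that leaves delta.
At row 3, column 3: row 3 has {alpha,delta}; column 3 has {alpha,beta,gamma,delta}; that leaves epsilon.
At row 3, column 5: row 3 has {alpha,delta,epsilon}; column 5 has {gamma,delta,epsilon}; that leaves beta.
At row 4, column 4: row 4 has {alpha,gamma,delta}; column 4 has {alpha,delta,epsilon}; that leaves beta.
At row 5, column 1: row 5 has {gamma,delta}; column 1 has {alpha,beta,gamma,delta}; that leaves epsilon.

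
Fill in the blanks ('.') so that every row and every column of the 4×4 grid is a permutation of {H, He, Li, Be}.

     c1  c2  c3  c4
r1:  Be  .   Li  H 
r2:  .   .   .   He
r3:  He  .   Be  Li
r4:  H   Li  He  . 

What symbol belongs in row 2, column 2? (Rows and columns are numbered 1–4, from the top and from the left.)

Be

(r1,c2) = He
(r2,c1) = Li
(r2,c3) = H
(r3,c2) = H
(r4,c4) = Be
(r2,c2) = Be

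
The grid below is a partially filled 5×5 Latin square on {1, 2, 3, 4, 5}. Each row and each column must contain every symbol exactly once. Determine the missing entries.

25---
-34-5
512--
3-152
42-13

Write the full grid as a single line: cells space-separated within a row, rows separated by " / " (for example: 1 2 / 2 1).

(r1,c3) = 3
(r1,c4) = 4
(r1,c5) = 1
(r2,c1) = 1
(r2,c4) = 2
(r3,c4) = 3
(r3,c5) = 4
(r4,c2) = 4
(r5,c3) = 5

2 5 3 4 1 / 1 3 4 2 5 / 5 1 2 3 4 / 3 4 1 5 2 / 4 2 5 1 3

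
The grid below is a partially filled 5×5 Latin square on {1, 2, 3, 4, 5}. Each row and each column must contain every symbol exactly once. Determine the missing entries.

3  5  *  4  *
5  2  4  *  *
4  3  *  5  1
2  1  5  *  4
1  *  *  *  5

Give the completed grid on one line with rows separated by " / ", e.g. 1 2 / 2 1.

3 5 1 4 2 / 5 2 4 1 3 / 4 3 2 5 1 / 2 1 5 3 4 / 1 4 3 2 5

row 1 has {3,4,5}; column 5 has {1,4,5} — only 2 is left for (r1,c5).
row 2 has {2,4,5}; column 5 has {1,2,4,5} — only 3 is left for (r2,c5).
row 3 has {1,3,4,5}; column 3 has {4,5} — only 2 is left for (r3,c3).
row 4 has {1,2,4,5}; column 4 has {4,5} — only 3 is left for (r4,c4).
row 5 has {1,5}; column 2 has {1,2,3,5} — only 4 is left for (r5,c2).
row 5 has {1,4,5}; column 3 has {2,4,5} — only 3 is left for (r5,c3).
row 5 has {1,3,4,5}; column 4 has {3,4,5} — only 2 is left for (r5,c4).
row 1 has {2,3,4,5}; column 3 has {2,3,4,5} — only 1 is left for (r1,c3).
row 2 has {2,3,4,5}; column 4 has {2,3,4,5} — only 1 is left for (r2,c4).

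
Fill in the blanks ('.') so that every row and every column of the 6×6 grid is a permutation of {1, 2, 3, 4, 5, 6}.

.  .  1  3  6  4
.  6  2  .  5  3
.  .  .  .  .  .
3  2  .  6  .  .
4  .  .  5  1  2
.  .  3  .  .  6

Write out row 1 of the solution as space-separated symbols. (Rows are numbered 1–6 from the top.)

2 5 1 3 6 4

(r1,c2) = 5
(r2,c1) = 1
(r2,c4) = 4
(r4,c5) = 4
(r5,c2) = 3
(r5,c3) = 6
(r6,c5) = 2
(r1,c1) = 2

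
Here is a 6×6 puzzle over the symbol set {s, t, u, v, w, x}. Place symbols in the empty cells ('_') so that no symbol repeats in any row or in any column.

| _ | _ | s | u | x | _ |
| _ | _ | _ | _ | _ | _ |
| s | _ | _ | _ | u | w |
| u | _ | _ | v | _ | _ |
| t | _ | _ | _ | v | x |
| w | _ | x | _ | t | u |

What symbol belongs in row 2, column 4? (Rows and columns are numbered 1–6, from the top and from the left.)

t

row 1 has {s,u,x}; column 1 has {s,t,u,w} — only v is left for (r1,c1).
row 1 has {s,u,v,x}; column 6 has {u,w,x} — only t is left for (r1,c6).
row 2 is empty so far; column 1 has {s,t,u,v,w} — only x is left for (r2,c1).
row 4 has {u,v}; column 6 has {t,u,w,x} — only s is left for (r4,c6).
row 6 has {t,u,w,x}; column 4 has {u,v} — only s is left for (r6,c4).
row 1 has {s,t,u,v,x}; column 2 is empty so far — only w is left for (r1,c2).
row 2 has {x}; column 6 has {s,t,u,w,x} — only v is left for (r2,c6).
row 4 has {s,u,v}; column 5 has {t,u,v,x} — only w is left for (r4,c5).
row 5 has {t,v,x}; column 4 has {s,u,v} — only w is left for (r5,c4).
row 6 has {s,t,u,w,x}; column 2 has {w} — only v is left for (r6,c2).
row 2 has {v,x}; column 4 has {s,u,v,w} — only t is left for (r2,c4).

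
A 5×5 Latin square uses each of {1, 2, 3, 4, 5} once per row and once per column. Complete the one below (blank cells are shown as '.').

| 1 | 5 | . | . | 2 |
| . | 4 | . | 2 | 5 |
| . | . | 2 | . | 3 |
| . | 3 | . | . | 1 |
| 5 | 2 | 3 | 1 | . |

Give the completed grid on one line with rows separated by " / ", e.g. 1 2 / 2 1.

1 5 4 3 2 / 3 4 1 2 5 / 4 1 2 5 3 / 2 3 5 4 1 / 5 2 3 1 4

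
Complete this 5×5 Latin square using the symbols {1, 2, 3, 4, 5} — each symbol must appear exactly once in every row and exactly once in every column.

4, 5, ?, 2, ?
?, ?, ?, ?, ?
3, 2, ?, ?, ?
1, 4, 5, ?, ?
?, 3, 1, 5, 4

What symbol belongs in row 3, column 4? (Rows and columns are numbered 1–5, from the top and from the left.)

(r1,c3) = 3
(r1,c5) = 1
(r2,c2) = 1
(r3,c3) = 4
(r3,c4) = 1

1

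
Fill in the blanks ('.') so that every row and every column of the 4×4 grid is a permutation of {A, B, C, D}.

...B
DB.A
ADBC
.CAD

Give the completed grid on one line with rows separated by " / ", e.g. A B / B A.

C A D B / D B C A / A D B C / B C A D

(r1,c1) = C
(r1,c2) = A
(r1,c3) = D
(r2,c3) = C
(r4,c1) = B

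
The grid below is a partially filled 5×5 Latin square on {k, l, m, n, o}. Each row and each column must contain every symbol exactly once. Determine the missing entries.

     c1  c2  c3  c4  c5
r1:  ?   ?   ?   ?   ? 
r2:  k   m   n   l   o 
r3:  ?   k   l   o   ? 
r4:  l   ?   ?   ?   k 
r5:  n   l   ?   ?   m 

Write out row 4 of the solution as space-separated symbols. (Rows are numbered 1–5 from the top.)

l o m n k

(r3,c1): row 3 has {k,l,o}; column 1 has {k,l,n}, so it must be m.
(r3,c5): row 3 has {k,l,m,o}; column 5 has {k,m,o}, so it must be n.
(r5,c4): row 5 has {l,m,n}; column 4 has {l,o}, so it must be k.
(r1,c1): row 1 is empty so far; column 1 has {k,l,m,n}, so it must be o.
(r1,c2): row 1 has {o}; column 2 has {k,l,m}, so it must be n.
(r1,c4): row 1 has {n,o}; column 4 has {k,l,o}, so it must be m.
(r1,c5): row 1 has {m,n,o}; column 5 has {k,m,n,o}, so it must be l.
(r4,c2): row 4 has {k,l}; column 2 has {k,l,m,n}, so it must be o.
(r4,c3): row 4 has {k,l,o}; column 3 has {l,n}, so it must be m.
(r4,c4): row 4 has {k,l,m,o}; column 4 has {k,l,m,o}, so it must be n.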